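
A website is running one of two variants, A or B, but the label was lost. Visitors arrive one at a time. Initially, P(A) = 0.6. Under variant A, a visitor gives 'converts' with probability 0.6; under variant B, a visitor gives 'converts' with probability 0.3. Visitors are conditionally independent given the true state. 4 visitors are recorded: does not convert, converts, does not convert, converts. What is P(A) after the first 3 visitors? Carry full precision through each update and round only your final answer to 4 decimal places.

After 'does not convert': P(A) = 0.4·0.6000 / (0.4·0.6000 + 0.7·0.4000) ≈ 0.4615
After 'converts': P(A) = 0.6·0.4615 / (0.6·0.4615 + 0.3·0.5385) ≈ 0.6316
After 'does not convert': P(A) = 0.4·0.6316 / (0.4·0.6316 + 0.7·0.3684) ≈ 0.4948

0.4948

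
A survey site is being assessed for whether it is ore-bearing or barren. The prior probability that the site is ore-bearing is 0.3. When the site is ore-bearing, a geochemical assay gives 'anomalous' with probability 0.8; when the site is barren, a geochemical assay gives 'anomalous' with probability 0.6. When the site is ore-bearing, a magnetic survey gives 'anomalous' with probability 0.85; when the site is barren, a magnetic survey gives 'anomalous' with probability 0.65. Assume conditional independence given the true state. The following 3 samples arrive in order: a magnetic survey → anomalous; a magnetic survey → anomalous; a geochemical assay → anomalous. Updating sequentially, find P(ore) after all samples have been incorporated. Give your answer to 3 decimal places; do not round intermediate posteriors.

0.494

Apply Bayes' rule sequentially, carrying P(ore) forward.
After a magnetic survey='anomalous': P(ore) = 0.85·0.3000 / (0.85·0.3000 + 0.65·0.7000) ≈ 0.3592
After a magnetic survey='anomalous': P(ore) = 0.85·0.3592 / (0.85·0.3592 + 0.65·0.6408) ≈ 0.4229
After a geochemical assay='anomalous': P(ore) = 0.8·0.4229 / (0.8·0.4229 + 0.6·0.5771) ≈ 0.4942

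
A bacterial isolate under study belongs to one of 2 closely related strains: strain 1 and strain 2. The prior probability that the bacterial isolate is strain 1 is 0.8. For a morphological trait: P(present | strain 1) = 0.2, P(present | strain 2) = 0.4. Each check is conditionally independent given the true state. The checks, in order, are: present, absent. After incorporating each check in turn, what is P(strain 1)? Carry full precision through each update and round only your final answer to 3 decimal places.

Each posterior becomes the prior for the next update.
After 'present': P(strain 1) = 0.2·0.8000 / (0.2·0.8000 + 0.4·0.2000) ≈ 0.6667
After 'absent': P(strain 1) = 0.8·0.6667 / (0.8·0.6667 + 0.6·0.3333) ≈ 0.7273

0.727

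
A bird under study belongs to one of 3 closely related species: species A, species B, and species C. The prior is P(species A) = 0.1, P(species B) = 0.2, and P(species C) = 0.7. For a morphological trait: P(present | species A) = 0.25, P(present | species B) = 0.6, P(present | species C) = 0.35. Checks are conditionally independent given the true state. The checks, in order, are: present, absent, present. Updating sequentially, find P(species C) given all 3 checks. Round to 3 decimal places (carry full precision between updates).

Each posterior becomes the prior for the next update.
After 'present': normaliser = 0.25·0.1000 + 0.6·0.2000 + 0.35·0.7000; P(species A) ≈ 0.0641, P(species B) ≈ 0.3077, P(species C) ≈ 0.6282
After 'absent': normaliser = 0.75·0.0641 + 0.4·0.3077 + 0.65·0.6282; P(species A) ≈ 0.0830, P(species B) ≈ 0.2124, P(species C) ≈ 0.7046
After 'present': normaliser = 0.25·0.0830 + 0.6·0.2124 + 0.35·0.7046; P(species A) ≈ 0.0525, P(species B) ≈ 0.3228, P(species C) ≈ 0.6247

0.625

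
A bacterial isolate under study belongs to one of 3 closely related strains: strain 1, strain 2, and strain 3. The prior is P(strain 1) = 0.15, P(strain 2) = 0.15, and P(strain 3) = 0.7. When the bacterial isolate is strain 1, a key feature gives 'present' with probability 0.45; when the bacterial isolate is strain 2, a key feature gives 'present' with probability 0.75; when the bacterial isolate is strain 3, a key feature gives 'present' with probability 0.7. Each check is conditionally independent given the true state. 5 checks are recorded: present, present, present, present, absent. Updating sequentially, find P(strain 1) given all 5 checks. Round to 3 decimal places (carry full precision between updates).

After 'present': normaliser = 0.45·0.1500 + 0.75·0.1500 + 0.7·0.7000; P(strain 1) ≈ 0.1007, P(strain 2) ≈ 0.1679, P(strain 3) ≈ 0.7313
After 'present': normaliser = 0.45·0.1007 + 0.75·0.1679 + 0.7·0.7313; P(strain 1) ≈ 0.0664, P(strain 2) ≈ 0.1843, P(strain 3) ≈ 0.7493
After 'present': normaliser = 0.45·0.0664 + 0.75·0.1843 + 0.7·0.7493; P(strain 1) ≈ 0.0431, P(strain 2) ≈ 0.1996, P(strain 3) ≈ 0.7573
After 'present': normaliser = 0.45·0.0431 + 0.75·0.1996 + 0.7·0.7573; P(strain 1) ≈ 0.0277, P(strain 2) ≈ 0.2141, P(strain 3) ≈ 0.7582
After 'absent': normaliser = 0.55·0.0277 + 0.25·0.2141 + 0.3·0.7582; P(strain 1) ≈ 0.0515, P(strain 2) ≈ 0.1807, P(strain 3) ≈ 0.7678

0.052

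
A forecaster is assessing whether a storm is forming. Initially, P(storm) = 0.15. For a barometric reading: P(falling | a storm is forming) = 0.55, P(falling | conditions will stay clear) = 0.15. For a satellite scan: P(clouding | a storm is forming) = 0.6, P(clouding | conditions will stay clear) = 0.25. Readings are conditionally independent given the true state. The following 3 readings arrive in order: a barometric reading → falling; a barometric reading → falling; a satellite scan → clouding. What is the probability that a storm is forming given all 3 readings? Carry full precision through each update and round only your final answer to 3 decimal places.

After a barometric reading='falling': P(storm) = 0.55·0.1500 / (0.55·0.1500 + 0.15·0.8500) ≈ 0.3929
After a barometric reading='falling': P(storm) = 0.55·0.3929 / (0.55·0.3929 + 0.15·0.6071) ≈ 0.7035
After a satellite scan='clouding': P(storm) = 0.6·0.7035 / (0.6·0.7035 + 0.25·0.2965) ≈ 0.8506

0.851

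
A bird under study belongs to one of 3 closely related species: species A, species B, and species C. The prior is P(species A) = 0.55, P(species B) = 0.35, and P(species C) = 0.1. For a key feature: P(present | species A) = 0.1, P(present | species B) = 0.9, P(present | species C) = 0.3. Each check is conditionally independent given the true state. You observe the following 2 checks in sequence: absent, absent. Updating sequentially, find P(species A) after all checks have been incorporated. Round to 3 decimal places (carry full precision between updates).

0.895

Each posterior becomes the prior for the next update.
After 'absent': normaliser = 0.9·0.5500 + 0.1·0.3500 + 0.7·0.1000; P(species A) ≈ 0.8250, P(species B) ≈ 0.0583, P(species C) ≈ 0.1167
After 'absent': normaliser = 0.9·0.8250 + 0.1·0.0583 + 0.7·0.1167; P(species A) ≈ 0.8946, P(species B) ≈ 0.0070, P(species C) ≈ 0.0984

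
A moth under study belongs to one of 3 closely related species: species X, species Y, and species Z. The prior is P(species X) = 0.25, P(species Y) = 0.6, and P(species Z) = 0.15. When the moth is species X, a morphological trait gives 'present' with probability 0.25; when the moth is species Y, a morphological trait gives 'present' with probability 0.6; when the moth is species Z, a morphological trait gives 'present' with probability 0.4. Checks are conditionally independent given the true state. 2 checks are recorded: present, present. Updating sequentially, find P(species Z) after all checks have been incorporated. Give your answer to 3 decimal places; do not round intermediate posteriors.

0.094

Each posterior becomes the prior for the next update.
After 'present': normaliser = 0.25·0.2500 + 0.6·0.6000 + 0.4·0.1500; P(species X) ≈ 0.1295, P(species Y) ≈ 0.7461, P(species Z) ≈ 0.1244
After 'present': normaliser = 0.25·0.1295 + 0.6·0.7461 + 0.4·0.1244; P(species X) ≈ 0.0611, P(species Y) ≈ 0.8450, P(species Z) ≈ 0.0939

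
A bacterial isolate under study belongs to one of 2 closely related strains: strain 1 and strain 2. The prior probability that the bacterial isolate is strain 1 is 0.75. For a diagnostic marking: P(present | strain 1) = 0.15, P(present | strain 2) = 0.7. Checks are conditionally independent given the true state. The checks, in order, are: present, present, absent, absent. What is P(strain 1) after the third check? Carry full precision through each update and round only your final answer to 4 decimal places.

After 'present': P(strain 1) = 0.15·0.7500 / (0.15·0.7500 + 0.7·0.2500) ≈ 0.3913
After 'present': P(strain 1) = 0.15·0.3913 / (0.15·0.3913 + 0.7·0.6087) ≈ 0.1211
After 'absent': P(strain 1) = 0.85·0.1211 / (0.85·0.1211 + 0.3·0.8789) ≈ 0.2807

0.2807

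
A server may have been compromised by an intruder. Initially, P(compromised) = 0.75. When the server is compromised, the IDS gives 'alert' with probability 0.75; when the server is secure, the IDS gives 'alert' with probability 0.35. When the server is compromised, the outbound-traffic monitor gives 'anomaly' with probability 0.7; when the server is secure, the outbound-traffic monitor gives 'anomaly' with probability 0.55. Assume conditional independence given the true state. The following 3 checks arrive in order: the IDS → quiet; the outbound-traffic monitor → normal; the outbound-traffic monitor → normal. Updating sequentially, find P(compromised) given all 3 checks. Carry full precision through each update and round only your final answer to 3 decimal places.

Each posterior becomes the prior for the next update.
After the IDS='quiet': P(compromised) = 0.25·0.7500 / (0.25·0.7500 + 0.65·0.2500) ≈ 0.5357
After the outbound-traffic monitor='normal': P(compromised) = 0.3·0.5357 / (0.3·0.5357 + 0.45·0.4643) ≈ 0.4348
After the outbound-traffic monitor='normal': P(compromised) = 0.3·0.4348 / (0.3·0.4348 + 0.45·0.5652) ≈ 0.3390

0.339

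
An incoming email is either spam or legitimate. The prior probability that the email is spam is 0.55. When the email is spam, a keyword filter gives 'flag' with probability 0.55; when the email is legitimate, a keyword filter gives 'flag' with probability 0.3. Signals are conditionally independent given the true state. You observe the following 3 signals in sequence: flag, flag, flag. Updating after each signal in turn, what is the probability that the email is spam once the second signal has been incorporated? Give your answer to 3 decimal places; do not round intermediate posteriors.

0.804

After 'flag': P(spam) = 0.55·0.5500 / (0.55·0.5500 + 0.3·0.4500) ≈ 0.6914
After 'flag': P(spam) = 0.55·0.6914 / (0.55·0.6914 + 0.3·0.3086) ≈ 0.8042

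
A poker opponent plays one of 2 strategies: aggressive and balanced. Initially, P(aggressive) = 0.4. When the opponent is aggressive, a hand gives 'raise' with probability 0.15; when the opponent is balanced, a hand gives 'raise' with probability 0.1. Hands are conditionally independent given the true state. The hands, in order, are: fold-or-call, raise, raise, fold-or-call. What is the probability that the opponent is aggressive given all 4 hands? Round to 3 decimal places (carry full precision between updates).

After 'fold-or-call': P(aggressive) = 0.85·0.4000 / (0.85·0.4000 + 0.9·0.6000) ≈ 0.3864
After 'raise': P(aggressive) = 0.15·0.3864 / (0.15·0.3864 + 0.1·0.6136) ≈ 0.4857
After 'raise': P(aggressive) = 0.15·0.4857 / (0.15·0.4857 + 0.1·0.5143) ≈ 0.5862
After 'fold-or-call': P(aggressive) = 0.85·0.5862 / (0.85·0.5862 + 0.9·0.4138) ≈ 0.5723

0.572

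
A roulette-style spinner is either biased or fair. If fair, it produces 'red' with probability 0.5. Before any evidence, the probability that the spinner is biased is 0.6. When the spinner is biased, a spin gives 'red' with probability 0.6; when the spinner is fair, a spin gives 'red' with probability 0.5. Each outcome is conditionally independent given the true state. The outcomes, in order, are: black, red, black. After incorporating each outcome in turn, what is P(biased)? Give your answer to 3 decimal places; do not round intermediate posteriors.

0.535

After 'black': P(biased) = 0.4·0.6000 / (0.4·0.6000 + 0.5·0.4000) ≈ 0.5455
After 'red': P(biased) = 0.6·0.5455 / (0.6·0.5455 + 0.5·0.4545) ≈ 0.5902
After 'black': P(biased) = 0.4·0.5902 / (0.4·0.5902 + 0.5·0.4098) ≈ 0.5353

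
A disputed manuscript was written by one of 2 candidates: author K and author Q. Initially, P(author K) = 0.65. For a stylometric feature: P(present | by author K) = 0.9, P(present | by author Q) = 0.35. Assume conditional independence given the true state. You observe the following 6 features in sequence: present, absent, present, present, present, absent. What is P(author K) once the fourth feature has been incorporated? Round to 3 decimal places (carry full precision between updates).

Each posterior becomes the prior for the next update.
After 'present': P(author K) = 0.9·0.6500 / (0.9·0.6500 + 0.35·0.3500) ≈ 0.8269
After 'absent': P(author K) = 0.1·0.8269 / (0.1·0.8269 + 0.65·0.1731) ≈ 0.4235
After 'present': P(author K) = 0.9·0.4235 / (0.9·0.4235 + 0.35·0.5765) ≈ 0.6539
After 'present': P(author K) = 0.9·0.6539 / (0.9·0.6539 + 0.35·0.3461) ≈ 0.8293

0.829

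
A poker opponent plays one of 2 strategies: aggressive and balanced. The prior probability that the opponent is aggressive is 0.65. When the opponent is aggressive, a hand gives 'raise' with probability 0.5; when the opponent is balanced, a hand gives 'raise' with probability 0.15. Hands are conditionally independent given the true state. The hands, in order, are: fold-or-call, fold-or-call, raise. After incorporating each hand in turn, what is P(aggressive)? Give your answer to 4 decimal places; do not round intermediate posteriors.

0.6817

Each posterior becomes the prior for the next update.
After 'fold-or-call': P(aggressive) = 0.5·0.6500 / (0.5·0.6500 + 0.85·0.3500) ≈ 0.5221
After 'fold-or-call': P(aggressive) = 0.5·0.5221 / (0.5·0.5221 + 0.85·0.4779) ≈ 0.3912
After 'raise': P(aggressive) = 0.5·0.3912 / (0.5·0.3912 + 0.15·0.6088) ≈ 0.6817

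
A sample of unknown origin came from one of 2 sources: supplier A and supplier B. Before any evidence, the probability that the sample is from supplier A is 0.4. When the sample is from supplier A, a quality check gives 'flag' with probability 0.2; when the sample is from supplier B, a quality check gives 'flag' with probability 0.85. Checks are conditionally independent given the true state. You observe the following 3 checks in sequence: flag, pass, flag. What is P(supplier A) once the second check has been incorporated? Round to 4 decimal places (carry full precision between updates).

0.4555

Apply Bayes' rule sequentially, carrying P(supplier A) forward.
After 'flag': P(supplier A) = 0.2·0.4000 / (0.2·0.4000 + 0.85·0.6000) ≈ 0.1356
After 'pass': P(supplier A) = 0.8·0.1356 / (0.8·0.1356 + 0.15·0.8644) ≈ 0.4555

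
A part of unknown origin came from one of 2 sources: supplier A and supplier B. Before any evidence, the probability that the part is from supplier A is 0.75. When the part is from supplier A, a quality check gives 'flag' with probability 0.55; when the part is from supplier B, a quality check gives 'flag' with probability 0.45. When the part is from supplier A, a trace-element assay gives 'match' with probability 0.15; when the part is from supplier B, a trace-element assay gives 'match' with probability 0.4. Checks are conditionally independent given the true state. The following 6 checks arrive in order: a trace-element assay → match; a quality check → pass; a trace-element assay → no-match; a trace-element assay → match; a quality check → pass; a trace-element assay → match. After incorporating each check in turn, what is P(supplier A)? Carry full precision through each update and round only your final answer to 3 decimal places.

0.130

After a trace-element assay='match': P(supplier A) = 0.15·0.7500 / (0.15·0.7500 + 0.4·0.2500) ≈ 0.5294
After a quality check='pass': P(supplier A) = 0.45·0.5294 / (0.45·0.5294 + 0.55·0.4706) ≈ 0.4793
After a trace-element assay='no-match': P(supplier A) = 0.85·0.4793 / (0.85·0.4793 + 0.6·0.5207) ≈ 0.5660
After a trace-element assay='match': P(supplier A) = 0.15·0.5660 / (0.15·0.5660 + 0.4·0.4340) ≈ 0.3284
After a quality check='pass': P(supplier A) = 0.45·0.3284 / (0.45·0.3284 + 0.55·0.6716) ≈ 0.2858
After a trace-element assay='match': P(supplier A) = 0.15·0.2858 / (0.15·0.2858 + 0.4·0.7142) ≈ 0.1305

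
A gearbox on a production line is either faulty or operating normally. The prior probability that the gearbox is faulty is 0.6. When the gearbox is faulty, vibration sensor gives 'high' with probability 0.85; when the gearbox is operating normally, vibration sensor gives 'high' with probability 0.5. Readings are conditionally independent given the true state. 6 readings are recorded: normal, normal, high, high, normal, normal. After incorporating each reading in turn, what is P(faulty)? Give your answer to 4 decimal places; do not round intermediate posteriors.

After 'normal': P(faulty) = 0.15·0.6000 / (0.15·0.6000 + 0.5·0.4000) ≈ 0.3103
After 'normal': P(faulty) = 0.15·0.3103 / (0.15·0.3103 + 0.5·0.6897) ≈ 0.1189
After 'high': P(faulty) = 0.85·0.1189 / (0.85·0.1189 + 0.5·0.8811) ≈ 0.1867
After 'high': P(faulty) = 0.85·0.1867 / (0.85·0.1867 + 0.5·0.8133) ≈ 0.2807
After 'normal': P(faulty) = 0.15·0.2807 / (0.15·0.2807 + 0.5·0.7193) ≈ 0.1048
After 'normal': P(faulty) = 0.15·0.1048 / (0.15·0.1048 + 0.5·0.8952) ≈ 0.0339

0.0339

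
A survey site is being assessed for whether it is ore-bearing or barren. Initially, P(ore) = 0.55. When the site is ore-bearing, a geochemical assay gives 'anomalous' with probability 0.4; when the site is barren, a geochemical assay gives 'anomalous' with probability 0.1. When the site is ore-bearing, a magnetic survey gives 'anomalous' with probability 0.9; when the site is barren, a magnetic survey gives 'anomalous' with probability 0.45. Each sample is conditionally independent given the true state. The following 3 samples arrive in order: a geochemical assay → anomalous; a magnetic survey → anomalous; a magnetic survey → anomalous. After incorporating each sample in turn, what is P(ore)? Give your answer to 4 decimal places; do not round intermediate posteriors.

0.9514

After a geochemical assay='anomalous': P(ore) = 0.4·0.5500 / (0.4·0.5500 + 0.1·0.4500) ≈ 0.8302
After a magnetic survey='anomalous': P(ore) = 0.9·0.8302 / (0.9·0.8302 + 0.45·0.1698) ≈ 0.9072
After a magnetic survey='anomalous': P(ore) = 0.9·0.9072 / (0.9·0.9072 + 0.45·0.0928) ≈ 0.9514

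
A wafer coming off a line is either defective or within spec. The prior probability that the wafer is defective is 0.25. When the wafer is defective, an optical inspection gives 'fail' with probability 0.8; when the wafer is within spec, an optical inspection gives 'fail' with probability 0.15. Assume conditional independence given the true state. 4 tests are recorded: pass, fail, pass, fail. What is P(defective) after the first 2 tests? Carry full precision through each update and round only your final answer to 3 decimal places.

0.295

Each posterior becomes the prior for the next update.
After 'pass': P(defective) = 0.2·0.2500 / (0.2·0.2500 + 0.85·0.7500) ≈ 0.0727
After 'fail': P(defective) = 0.8·0.0727 / (0.8·0.0727 + 0.15·0.9273) ≈ 0.2949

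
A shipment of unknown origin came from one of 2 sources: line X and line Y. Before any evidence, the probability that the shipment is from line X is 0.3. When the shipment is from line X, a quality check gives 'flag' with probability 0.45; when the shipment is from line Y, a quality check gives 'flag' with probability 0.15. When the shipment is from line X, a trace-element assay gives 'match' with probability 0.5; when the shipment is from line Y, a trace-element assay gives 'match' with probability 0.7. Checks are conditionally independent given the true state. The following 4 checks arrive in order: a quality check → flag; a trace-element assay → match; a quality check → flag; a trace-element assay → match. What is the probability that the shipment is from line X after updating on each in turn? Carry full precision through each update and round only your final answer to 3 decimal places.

Each posterior becomes the prior for the next update.
After a quality check='flag': P(line X) = 0.45·0.3000 / (0.45·0.3000 + 0.15·0.7000) ≈ 0.5625
After a trace-element assay='match': P(line X) = 0.5·0.5625 / (0.5·0.5625 + 0.7·0.4375) ≈ 0.4787
After a quality check='flag': P(line X) = 0.45·0.4787 / (0.45·0.4787 + 0.15·0.5213) ≈ 0.7337
After a trace-element assay='match': P(line X) = 0.5·0.7337 / (0.5·0.7337 + 0.7·0.2663) ≈ 0.6631

0.663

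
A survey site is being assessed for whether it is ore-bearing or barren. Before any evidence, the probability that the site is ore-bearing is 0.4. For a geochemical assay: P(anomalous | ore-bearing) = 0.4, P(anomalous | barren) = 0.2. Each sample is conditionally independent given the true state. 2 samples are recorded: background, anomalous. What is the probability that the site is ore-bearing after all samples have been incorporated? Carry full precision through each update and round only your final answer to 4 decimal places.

Apply Bayes' rule sequentially, carrying P(ore) forward.
After 'background': P(ore) = 0.6·0.4000 / (0.6·0.4000 + 0.8·0.6000) ≈ 0.3333
After 'anomalous': P(ore) = 0.4·0.3333 / (0.4·0.3333 + 0.2·0.6667) ≈ 0.5000

0.5000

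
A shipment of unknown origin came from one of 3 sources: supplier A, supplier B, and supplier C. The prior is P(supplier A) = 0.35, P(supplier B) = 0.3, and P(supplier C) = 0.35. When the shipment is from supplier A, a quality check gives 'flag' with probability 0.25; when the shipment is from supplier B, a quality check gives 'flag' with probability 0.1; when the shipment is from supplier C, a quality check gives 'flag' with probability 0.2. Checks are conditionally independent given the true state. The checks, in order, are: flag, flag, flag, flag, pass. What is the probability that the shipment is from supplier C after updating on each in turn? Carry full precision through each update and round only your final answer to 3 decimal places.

0.299

After 'flag': normaliser = 0.25·0.3500 + 0.1·0.3000 + 0.2·0.3500; P(supplier A) ≈ 0.4667, P(supplier B) ≈ 0.1600, P(supplier C) ≈ 0.3733
After 'flag': normaliser = 0.25·0.4667 + 0.1·0.1600 + 0.2·0.3733; P(supplier A) ≈ 0.5627, P(supplier B) ≈ 0.0772, P(supplier C) ≈ 0.3601
After 'flag': normaliser = 0.25·0.5627 + 0.1·0.0772 + 0.2·0.3601; P(supplier A) ≈ 0.6382, P(supplier B) ≈ 0.0350, P(supplier C) ≈ 0.3268
After 'flag': normaliser = 0.25·0.6382 + 0.1·0.0350 + 0.2·0.3268; P(supplier A) ≈ 0.6985, P(supplier B) ≈ 0.0153, P(supplier C) ≈ 0.2861
After 'pass': normaliser = 0.75·0.6985 + 0.9·0.0153 + 0.8·0.2861; P(supplier A) ≈ 0.6834, P(supplier B) ≈ 0.0180, P(supplier C) ≈ 0.2986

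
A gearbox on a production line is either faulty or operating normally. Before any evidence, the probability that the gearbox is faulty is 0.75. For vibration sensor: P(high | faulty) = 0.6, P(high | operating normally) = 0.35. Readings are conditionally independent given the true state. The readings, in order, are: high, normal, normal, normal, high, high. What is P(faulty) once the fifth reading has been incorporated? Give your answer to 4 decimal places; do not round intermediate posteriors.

0.6726

After 'high': P(faulty) = 0.6·0.7500 / (0.6·0.7500 + 0.35·0.2500) ≈ 0.8372
After 'normal': P(faulty) = 0.4·0.8372 / (0.4·0.8372 + 0.65·0.1628) ≈ 0.7599
After 'normal': P(faulty) = 0.4·0.7599 / (0.4·0.7599 + 0.65·0.2401) ≈ 0.6607
After 'normal': P(faulty) = 0.4·0.6607 / (0.4·0.6607 + 0.65·0.3393) ≈ 0.5451
After 'high': P(faulty) = 0.6·0.5451 / (0.6·0.5451 + 0.35·0.4549) ≈ 0.6726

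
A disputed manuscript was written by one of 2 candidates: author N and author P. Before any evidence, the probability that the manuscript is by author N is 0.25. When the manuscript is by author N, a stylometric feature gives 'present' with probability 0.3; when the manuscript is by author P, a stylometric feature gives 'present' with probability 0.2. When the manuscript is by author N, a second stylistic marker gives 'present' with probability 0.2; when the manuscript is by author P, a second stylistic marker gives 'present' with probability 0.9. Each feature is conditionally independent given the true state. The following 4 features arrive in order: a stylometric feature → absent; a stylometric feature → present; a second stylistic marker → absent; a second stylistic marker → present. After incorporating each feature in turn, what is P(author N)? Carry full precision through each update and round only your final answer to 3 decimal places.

0.438

After a stylometric feature='absent': P(author N) = 0.7·0.2500 / (0.7·0.2500 + 0.8·0.7500) ≈ 0.2258
After a stylometric feature='present': P(author N) = 0.3·0.2258 / (0.3·0.2258 + 0.2·0.7742) ≈ 0.3043
After a second stylistic marker='absent': P(author N) = 0.8·0.3043 / (0.8·0.3043 + 0.1·0.6957) ≈ 0.7778
After a second stylistic marker='present': P(author N) = 0.2·0.7778 / (0.2·0.7778 + 0.9·0.2222) ≈ 0.4375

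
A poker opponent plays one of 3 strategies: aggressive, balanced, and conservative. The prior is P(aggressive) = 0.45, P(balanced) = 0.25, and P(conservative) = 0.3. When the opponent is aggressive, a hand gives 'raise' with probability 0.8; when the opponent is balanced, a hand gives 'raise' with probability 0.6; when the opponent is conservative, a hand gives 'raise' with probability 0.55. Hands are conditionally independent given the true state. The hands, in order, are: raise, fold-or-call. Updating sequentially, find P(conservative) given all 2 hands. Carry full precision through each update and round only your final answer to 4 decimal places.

Apply Bayes' rule sequentially, carrying P(conservative) forward.
After 'raise': normaliser = 0.8·0.4500 + 0.6·0.2500 + 0.55·0.3000; P(aggressive) ≈ 0.5333, P(balanced) ≈ 0.2222, P(conservative) ≈ 0.2444
After 'fold-or-call': normaliser = 0.2·0.5333 + 0.4·0.2222 + 0.45·0.2444; P(aggressive) ≈ 0.3491, P(balanced) ≈ 0.2909, P(conservative) ≈ 0.3600

0.3600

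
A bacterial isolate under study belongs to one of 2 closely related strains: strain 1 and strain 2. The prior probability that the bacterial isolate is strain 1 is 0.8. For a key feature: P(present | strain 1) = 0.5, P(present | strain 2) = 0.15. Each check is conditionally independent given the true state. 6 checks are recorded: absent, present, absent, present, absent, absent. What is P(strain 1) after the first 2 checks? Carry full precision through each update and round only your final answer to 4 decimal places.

0.8869

Each posterior becomes the prior for the next update.
After 'absent': P(strain 1) = 0.5·0.8000 / (0.5·0.8000 + 0.85·0.2000) ≈ 0.7018
After 'present': P(strain 1) = 0.5·0.7018 / (0.5·0.7018 + 0.15·0.2982) ≈ 0.8869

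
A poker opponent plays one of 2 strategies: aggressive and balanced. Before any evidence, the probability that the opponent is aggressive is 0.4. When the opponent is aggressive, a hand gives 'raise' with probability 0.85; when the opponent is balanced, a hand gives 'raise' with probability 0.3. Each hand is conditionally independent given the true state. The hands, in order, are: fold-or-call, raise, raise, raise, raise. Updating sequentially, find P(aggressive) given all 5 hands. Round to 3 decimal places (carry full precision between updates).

0.902

Apply Bayes' rule sequentially, carrying P(aggressive) forward.
After 'fold-or-call': P(aggressive) = 0.15·0.4000 / (0.15·0.4000 + 0.7·0.6000) ≈ 0.1250
After 'raise': P(aggressive) = 0.85·0.1250 / (0.85·0.1250 + 0.3·0.8750) ≈ 0.2881
After 'raise': P(aggressive) = 0.85·0.2881 / (0.85·0.2881 + 0.3·0.7119) ≈ 0.5342
After 'raise': P(aggressive) = 0.85·0.5342 / (0.85·0.5342 + 0.3·0.4658) ≈ 0.7647
After 'raise': P(aggressive) = 0.85·0.7647 / (0.85·0.7647 + 0.3·0.2353) ≈ 0.9020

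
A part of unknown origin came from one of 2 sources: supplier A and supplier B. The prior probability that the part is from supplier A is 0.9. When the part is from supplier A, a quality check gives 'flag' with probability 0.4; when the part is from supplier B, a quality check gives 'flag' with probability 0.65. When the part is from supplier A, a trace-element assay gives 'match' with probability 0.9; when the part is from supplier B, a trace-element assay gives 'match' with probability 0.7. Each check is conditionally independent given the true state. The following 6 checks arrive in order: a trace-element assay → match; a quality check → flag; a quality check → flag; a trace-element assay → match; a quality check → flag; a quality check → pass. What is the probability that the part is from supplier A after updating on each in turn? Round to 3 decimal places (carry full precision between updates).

0.856

After a trace-element assay='match': P(supplier A) = 0.9·0.9000 / (0.9·0.9000 + 0.7·0.1000) ≈ 0.9205
After a quality check='flag': P(supplier A) = 0.4·0.9205 / (0.4·0.9205 + 0.65·0.0795) ≈ 0.8769
After a quality check='flag': P(supplier A) = 0.4·0.8769 / (0.4·0.8769 + 0.65·0.1231) ≈ 0.8142
After a trace-element assay='match': P(supplier A) = 0.9·0.8142 / (0.9·0.8142 + 0.7·0.1858) ≈ 0.8493
After a quality check='flag': P(supplier A) = 0.4·0.8493 / (0.4·0.8493 + 0.65·0.1507) ≈ 0.7761
After a quality check='pass': P(supplier A) = 0.6·0.7761 / (0.6·0.7761 + 0.35·0.2239) ≈ 0.8560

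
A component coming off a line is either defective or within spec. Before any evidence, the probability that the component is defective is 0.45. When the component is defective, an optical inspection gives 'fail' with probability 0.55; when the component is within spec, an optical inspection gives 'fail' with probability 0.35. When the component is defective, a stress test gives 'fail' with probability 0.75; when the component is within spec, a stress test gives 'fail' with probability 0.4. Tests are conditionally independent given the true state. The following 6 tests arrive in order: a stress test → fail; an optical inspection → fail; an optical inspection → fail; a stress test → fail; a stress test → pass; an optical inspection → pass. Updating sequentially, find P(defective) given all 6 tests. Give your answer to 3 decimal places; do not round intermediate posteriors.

After a stress test='fail': P(defective) = 0.75·0.4500 / (0.75·0.4500 + 0.4·0.5500) ≈ 0.6054
After an optical inspection='fail': P(defective) = 0.55·0.6054 / (0.55·0.6054 + 0.35·0.3946) ≈ 0.7068
After an optical inspection='fail': P(defective) = 0.55·0.7068 / (0.55·0.7068 + 0.35·0.2932) ≈ 0.7912
After a stress test='fail': P(defective) = 0.75·0.7912 / (0.75·0.7912 + 0.4·0.2088) ≈ 0.8766
After a stress test='pass': P(defective) = 0.25·0.8766 / (0.25·0.8766 + 0.6·0.1234) ≈ 0.7474
After an optical inspection='pass': P(defective) = 0.45·0.7474 / (0.45·0.7474 + 0.65·0.2526) ≈ 0.6720

0.672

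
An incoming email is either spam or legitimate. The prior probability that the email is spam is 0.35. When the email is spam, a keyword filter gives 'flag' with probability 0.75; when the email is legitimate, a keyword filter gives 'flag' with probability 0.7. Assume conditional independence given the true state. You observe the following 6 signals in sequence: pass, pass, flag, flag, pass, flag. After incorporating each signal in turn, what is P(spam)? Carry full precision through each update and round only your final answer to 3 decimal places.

Apply Bayes' rule sequentially, carrying P(spam) forward.
After 'pass': P(spam) = 0.25·0.3500 / (0.25·0.3500 + 0.3·0.6500) ≈ 0.3097
After 'pass': P(spam) = 0.25·0.3097 / (0.25·0.3097 + 0.3·0.6903) ≈ 0.2722
After 'flag': P(spam) = 0.75·0.2722 / (0.75·0.2722 + 0.7·0.7278) ≈ 0.2860
After 'flag': P(spam) = 0.75·0.2860 / (0.75·0.2860 + 0.7·0.7140) ≈ 0.3003
After 'pass': P(spam) = 0.25·0.3003 / (0.25·0.3003 + 0.3·0.6997) ≈ 0.2635
After 'flag': P(spam) = 0.75·0.2635 / (0.75·0.2635 + 0.7·0.7365) ≈ 0.2771

0.277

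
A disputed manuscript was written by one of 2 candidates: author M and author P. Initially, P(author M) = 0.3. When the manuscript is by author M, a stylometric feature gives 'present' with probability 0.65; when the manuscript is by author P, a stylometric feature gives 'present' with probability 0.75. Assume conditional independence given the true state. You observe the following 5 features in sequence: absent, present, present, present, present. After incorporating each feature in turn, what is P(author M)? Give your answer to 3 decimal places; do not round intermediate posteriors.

Apply Bayes' rule sequentially, carrying P(author M) forward.
After 'absent': P(author M) = 0.35·0.3000 / (0.35·0.3000 + 0.25·0.7000) ≈ 0.3750
After 'present': P(author M) = 0.65·0.3750 / (0.65·0.3750 + 0.75·0.6250) ≈ 0.3421
After 'present': P(author M) = 0.65·0.3421 / (0.65·0.3421 + 0.75·0.6579) ≈ 0.3107
After 'present': P(author M) = 0.65·0.3107 / (0.65·0.3107 + 0.75·0.6893) ≈ 0.2809
After 'present': P(author M) = 0.65·0.2809 / (0.65·0.2809 + 0.75·0.7191) ≈ 0.2529

0.253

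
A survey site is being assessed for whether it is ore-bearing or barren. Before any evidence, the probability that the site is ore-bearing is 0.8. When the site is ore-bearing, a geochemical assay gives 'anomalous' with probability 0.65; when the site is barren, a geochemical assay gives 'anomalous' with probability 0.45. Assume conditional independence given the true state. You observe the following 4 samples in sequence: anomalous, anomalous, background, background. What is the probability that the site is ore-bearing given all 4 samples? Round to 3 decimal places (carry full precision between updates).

After 'anomalous': P(ore) = 0.65·0.8000 / (0.65·0.8000 + 0.45·0.2000) ≈ 0.8525
After 'anomalous': P(ore) = 0.65·0.8525 / (0.65·0.8525 + 0.45·0.1475) ≈ 0.8930
After 'background': P(ore) = 0.35·0.8930 / (0.35·0.8930 + 0.55·0.1070) ≈ 0.8415
After 'background': P(ore) = 0.35·0.8415 / (0.35·0.8415 + 0.55·0.1585) ≈ 0.7717

0.772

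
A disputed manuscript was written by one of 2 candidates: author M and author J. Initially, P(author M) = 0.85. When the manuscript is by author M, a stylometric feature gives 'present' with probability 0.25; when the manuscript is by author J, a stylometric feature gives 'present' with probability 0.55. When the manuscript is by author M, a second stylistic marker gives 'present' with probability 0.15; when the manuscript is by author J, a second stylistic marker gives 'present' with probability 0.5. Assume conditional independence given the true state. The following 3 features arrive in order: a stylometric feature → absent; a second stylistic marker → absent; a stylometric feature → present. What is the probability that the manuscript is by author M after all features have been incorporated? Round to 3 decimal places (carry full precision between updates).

Each posterior becomes the prior for the next update.
After a stylometric feature='absent': P(author M) = 0.75·0.8500 / (0.75·0.8500 + 0.45·0.1500) ≈ 0.9043
After a second stylistic marker='absent': P(author M) = 0.85·0.9043 / (0.85·0.9043 + 0.5·0.0957) ≈ 0.9414
After a stylometric feature='present': P(author M) = 0.25·0.9414 / (0.25·0.9414 + 0.55·0.0586) ≈ 0.8795

0.879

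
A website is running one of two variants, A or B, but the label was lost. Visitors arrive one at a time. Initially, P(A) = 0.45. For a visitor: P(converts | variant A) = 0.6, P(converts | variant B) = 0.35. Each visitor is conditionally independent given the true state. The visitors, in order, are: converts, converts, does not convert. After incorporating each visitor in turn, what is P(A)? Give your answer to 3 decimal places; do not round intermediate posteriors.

0.597

After 'converts': P(A) = 0.6·0.4500 / (0.6·0.4500 + 0.35·0.5500) ≈ 0.5838
After 'converts': P(A) = 0.6·0.5838 / (0.6·0.5838 + 0.35·0.4162) ≈ 0.7063
After 'does not convert': P(A) = 0.4·0.7063 / (0.4·0.7063 + 0.65·0.2937) ≈ 0.5967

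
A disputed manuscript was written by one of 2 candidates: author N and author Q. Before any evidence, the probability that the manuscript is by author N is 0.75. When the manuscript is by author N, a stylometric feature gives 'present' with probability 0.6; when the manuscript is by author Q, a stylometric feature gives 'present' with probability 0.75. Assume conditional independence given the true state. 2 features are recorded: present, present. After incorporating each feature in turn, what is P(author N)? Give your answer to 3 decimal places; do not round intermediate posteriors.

0.658

Apply Bayes' rule sequentially, carrying P(author N) forward.
After 'present': P(author N) = 0.6·0.7500 / (0.6·0.7500 + 0.75·0.2500) ≈ 0.7059
After 'present': P(author N) = 0.6·0.7059 / (0.6·0.7059 + 0.75·0.2941) ≈ 0.6575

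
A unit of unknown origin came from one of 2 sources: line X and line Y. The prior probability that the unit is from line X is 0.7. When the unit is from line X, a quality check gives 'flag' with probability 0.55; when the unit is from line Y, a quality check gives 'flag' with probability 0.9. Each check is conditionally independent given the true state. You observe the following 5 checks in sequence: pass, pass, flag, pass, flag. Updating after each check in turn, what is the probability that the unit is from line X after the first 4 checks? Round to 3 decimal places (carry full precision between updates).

0.992

Apply Bayes' rule sequentially, carrying P(line X) forward.
After 'pass': P(line X) = 0.45·0.7000 / (0.45·0.7000 + 0.1·0.3000) ≈ 0.9130
After 'pass': P(line X) = 0.45·0.9130 / (0.45·0.9130 + 0.1·0.0870) ≈ 0.9793
After 'flag': P(line X) = 0.55·0.9793 / (0.55·0.9793 + 0.9·0.0207) ≈ 0.9665
After 'pass': P(line X) = 0.45·0.9665 / (0.45·0.9665 + 0.1·0.0335) ≈ 0.9924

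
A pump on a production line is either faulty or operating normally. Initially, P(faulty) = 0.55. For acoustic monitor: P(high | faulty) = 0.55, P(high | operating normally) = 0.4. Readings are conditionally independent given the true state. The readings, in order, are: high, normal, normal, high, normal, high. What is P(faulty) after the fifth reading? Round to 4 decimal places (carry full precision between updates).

0.4936

After 'high': P(faulty) = 0.55·0.5500 / (0.55·0.5500 + 0.4·0.4500) ≈ 0.6269
After 'normal': P(faulty) = 0.45·0.6269 / (0.45·0.6269 + 0.6·0.3731) ≈ 0.5576
After 'normal': P(faulty) = 0.45·0.5576 / (0.45·0.5576 + 0.6·0.4424) ≈ 0.4859
After 'high': P(faulty) = 0.55·0.4859 / (0.55·0.4859 + 0.4·0.5141) ≈ 0.5652
After 'normal': P(faulty) = 0.45·0.5652 / (0.45·0.5652 + 0.6·0.4348) ≈ 0.4936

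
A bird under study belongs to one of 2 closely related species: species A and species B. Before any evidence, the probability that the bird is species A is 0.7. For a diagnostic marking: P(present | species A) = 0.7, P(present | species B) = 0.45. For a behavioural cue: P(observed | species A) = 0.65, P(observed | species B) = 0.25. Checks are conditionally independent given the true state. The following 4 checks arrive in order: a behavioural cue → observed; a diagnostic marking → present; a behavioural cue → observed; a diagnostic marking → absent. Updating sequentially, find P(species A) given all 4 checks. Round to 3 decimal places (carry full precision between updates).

After a behavioural cue='observed': P(species A) = 0.65·0.7000 / (0.65·0.7000 + 0.25·0.3000) ≈ 0.8585
After a diagnostic marking='present': P(species A) = 0.7·0.8585 / (0.7·0.8585 + 0.45·0.1415) ≈ 0.9042
After a behavioural cue='observed': P(species A) = 0.65·0.9042 / (0.65·0.9042 + 0.25·0.0958) ≈ 0.9608
After a diagnostic marking='absent': P(species A) = 0.3·0.9608 / (0.3·0.9608 + 0.55·0.0392) ≈ 0.9305

0.930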